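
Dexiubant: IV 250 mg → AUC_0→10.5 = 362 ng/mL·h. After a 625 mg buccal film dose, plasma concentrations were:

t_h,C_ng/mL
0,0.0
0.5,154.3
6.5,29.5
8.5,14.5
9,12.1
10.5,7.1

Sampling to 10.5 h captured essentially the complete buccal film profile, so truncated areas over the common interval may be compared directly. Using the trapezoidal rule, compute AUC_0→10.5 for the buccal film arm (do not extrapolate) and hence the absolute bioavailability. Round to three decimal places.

Trapezoidal AUC_0→10.5 (buccal film):
  [0→0.5]: (0.0+154.3)/2 × 0.5 = 38.575
  [0.5→6.5]: (154.3+29.5)/2 × 6 = 551.4
  [6.5→8.5]: (29.5+14.5)/2 × 2 = 44.0
  [8.5→9]: (14.5+12.1)/2 × 0.5 = 6.65
  [9→10.5]: (12.1+7.1)/2 × 1.5 = 14.4
  Sum = 655.025 ng/mL·h
F = (AUC_ev/D_ev)/(AUC_iv/D_iv) = (655.025/625)/(362/250) = 1.04804/1.448 = 0.7238

F = 0.724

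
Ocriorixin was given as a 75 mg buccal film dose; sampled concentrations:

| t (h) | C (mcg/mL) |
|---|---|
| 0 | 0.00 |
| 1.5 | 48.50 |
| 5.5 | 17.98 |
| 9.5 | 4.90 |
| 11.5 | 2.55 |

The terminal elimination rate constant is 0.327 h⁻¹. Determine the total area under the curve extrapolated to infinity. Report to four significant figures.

AUC = 230.3 mcg/mL·h

Trapezoidal AUC_0→11.5:
  [0→1.5]: (0.00+48.50)/2 × 1.5 = 36.375
  [1.5→5.5]: (48.50+17.98)/2 × 4 = 132.96
  [5.5→9.5]: (17.98+4.90)/2 × 4 = 45.76
  [9.5→11.5]: (4.90+2.55)/2 × 2 = 7.45
  Sum = 222.545 mcg/mL·h
Extrapolated tail: C_last / k_e = 2.55 / 0.327 = 7.798
AUC_0→∞ = 222.545 + 7.798 = 230.343 mcg/mL·h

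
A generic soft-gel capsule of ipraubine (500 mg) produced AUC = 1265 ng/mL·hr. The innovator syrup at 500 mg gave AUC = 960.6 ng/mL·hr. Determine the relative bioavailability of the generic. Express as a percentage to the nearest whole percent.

F_rel = (AUC_test/D_test) / (AUC_ref/D_ref)
      = (1265/500) / (960.6/500)
      = 2.53 / 1.9212 = 1.3169 = 131.69%

F_rel = 132%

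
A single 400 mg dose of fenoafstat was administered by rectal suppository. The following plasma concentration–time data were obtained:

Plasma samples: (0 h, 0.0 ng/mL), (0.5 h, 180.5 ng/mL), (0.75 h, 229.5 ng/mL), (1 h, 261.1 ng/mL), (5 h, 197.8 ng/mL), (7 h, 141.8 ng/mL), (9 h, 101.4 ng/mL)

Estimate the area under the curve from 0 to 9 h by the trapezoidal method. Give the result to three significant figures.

AUC = 1660 ng/mL·h

Trapezoidal AUC_0→9:
  [0→0.5]: (0.0+180.5)/2 × 0.5 = 45.125
  [0.5→0.75]: (180.5+229.5)/2 × 0.25 = 51.25
  [0.75→1]: (229.5+261.1)/2 × 0.25 = 61.325
  [1→5]: (261.1+197.8)/2 × 4 = 917.8
  [5→7]: (197.8+141.8)/2 × 2 = 339.6
  [7→9]: (141.8+101.4)/2 × 2 = 243.2
  Sum = 1658.3 ng/mL·h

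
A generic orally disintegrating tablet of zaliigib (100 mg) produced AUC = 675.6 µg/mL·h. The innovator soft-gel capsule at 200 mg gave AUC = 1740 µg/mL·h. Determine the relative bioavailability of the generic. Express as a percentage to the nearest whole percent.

F_rel = 78%

F_rel = (AUC_test/D_test) / (AUC_ref/D_ref)
      = (675.6/100) / (1740/200)
      = 6.756 / 8.7 = 0.7766 = 77.66%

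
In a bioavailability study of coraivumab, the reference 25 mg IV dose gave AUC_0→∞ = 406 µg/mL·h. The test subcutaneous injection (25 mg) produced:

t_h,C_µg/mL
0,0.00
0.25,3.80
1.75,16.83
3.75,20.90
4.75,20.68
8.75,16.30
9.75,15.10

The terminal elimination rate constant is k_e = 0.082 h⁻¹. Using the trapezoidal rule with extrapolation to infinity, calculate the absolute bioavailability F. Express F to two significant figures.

F = 0.86

Trapezoidal AUC_0→9.75 (subcutaneous injection):
  [0→0.25]: (0.00+3.80)/2 × 0.25 = 0.475
  [0.25→1.75]: (3.80+16.83)/2 × 1.5 = 15.4725
  [1.75→3.75]: (16.83+20.90)/2 × 2 = 37.73
  [3.75→4.75]: (20.90+20.68)/2 × 1 = 20.79
  [4.75→8.75]: (20.68+16.30)/2 × 4 = 73.96
  [8.75→9.75]: (16.30+15.10)/2 × 1 = 15.7
  Sum = 164.1275 µg/mL·h
Tail: C_last/k_e = 15.10/0.082 = 184.146
AUC_0→∞ (subcutaneous injection) = 164.1275 + 184.146 = 348.2735 µg/mL·h
F = (AUC_ev/D_ev)/(AUC_iv/D_iv) = (348.2735/25)/(406/25) = 13.93094/16.24 = 0.8578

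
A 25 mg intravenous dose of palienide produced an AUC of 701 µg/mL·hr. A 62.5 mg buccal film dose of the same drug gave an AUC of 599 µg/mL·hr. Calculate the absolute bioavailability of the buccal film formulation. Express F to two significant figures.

F = 0.34

F = (AUC_ev / D_ev) / (AUC_iv / D_iv)
  = (599/62.5) / (701/25)
  = 9.584 / 28.04 = 0.3418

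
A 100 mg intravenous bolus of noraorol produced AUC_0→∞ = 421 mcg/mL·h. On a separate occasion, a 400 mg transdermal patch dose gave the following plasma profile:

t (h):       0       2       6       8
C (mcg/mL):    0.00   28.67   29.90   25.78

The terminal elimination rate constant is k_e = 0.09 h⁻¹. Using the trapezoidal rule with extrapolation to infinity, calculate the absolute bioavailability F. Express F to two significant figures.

Trapezoidal AUC_0→8 (transdermal patch):
  [0→2]: (0.00+28.67)/2 × 2 = 28.67
  [2→6]: (28.67+29.90)/2 × 4 = 117.14
  [6→8]: (29.90+25.78)/2 × 2 = 55.68
  Sum = 201.49 mcg/mL·h
Tail: C_last/k_e = 25.78/0.09 = 286.444
AUC_0→∞ (transdermal patch) = 201.49 + 286.444 = 487.934 mcg/mL·h
F = (AUC_ev/D_ev)/(AUC_iv/D_iv) = (487.934/400)/(421/100) = 1.219835/4.21 = 0.2897

F = 0.29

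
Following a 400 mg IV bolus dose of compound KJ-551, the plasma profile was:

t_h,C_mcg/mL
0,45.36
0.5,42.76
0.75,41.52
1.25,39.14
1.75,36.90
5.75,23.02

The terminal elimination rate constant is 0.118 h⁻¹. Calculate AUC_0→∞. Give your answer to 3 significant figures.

Trapezoidal AUC_0→5.75:
  [0→0.5]: (45.36+42.76)/2 × 0.5 = 22.03
  [0.5→0.75]: (42.76+41.52)/2 × 0.25 = 10.535
  [0.75→1.25]: (41.52+39.14)/2 × 0.5 = 20.165
  [1.25→1.75]: (39.14+36.90)/2 × 0.5 = 19.01
  [1.75→5.75]: (36.90+23.02)/2 × 4 = 119.84
  Sum = 191.58 mcg/mL·h
Extrapolated tail: C_last / k_e = 23.02 / 0.118 = 195.085
AUC_0→∞ = 191.58 + 195.085 = 386.665 mcg/mL·h

AUC = 387 mcg/mL·h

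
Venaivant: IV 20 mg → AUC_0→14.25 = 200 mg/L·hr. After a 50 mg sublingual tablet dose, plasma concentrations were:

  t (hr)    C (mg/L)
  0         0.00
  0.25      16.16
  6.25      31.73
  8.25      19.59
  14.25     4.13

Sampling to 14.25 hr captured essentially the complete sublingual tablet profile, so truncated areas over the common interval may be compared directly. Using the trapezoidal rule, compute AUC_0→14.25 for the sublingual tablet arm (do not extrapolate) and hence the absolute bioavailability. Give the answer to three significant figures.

F = 0.536

Trapezoidal AUC_0→14.25 (sublingual tablet):
  [0→0.25]: (0.00+16.16)/2 × 0.25 = 2.02
  [0.25→6.25]: (16.16+31.73)/2 × 6 = 143.67
  [6.25→8.25]: (31.73+19.59)/2 × 2 = 51.32
  [8.25→14.25]: (19.59+4.13)/2 × 6 = 71.16
  Sum = 268.17 mg/L·hr
F = (AUC_ev/D_ev)/(AUC_iv/D_iv) = (268.17/50)/(200/20) = 5.3634/10 = 0.5363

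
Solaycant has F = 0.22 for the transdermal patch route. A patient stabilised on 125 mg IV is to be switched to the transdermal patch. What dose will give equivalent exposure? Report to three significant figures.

D_transdermal = 568 mg

For equal systemic exposure: F × D_ev = D_iv
D_ev = D_iv / F = 125 / 0.22 = 568.182 mg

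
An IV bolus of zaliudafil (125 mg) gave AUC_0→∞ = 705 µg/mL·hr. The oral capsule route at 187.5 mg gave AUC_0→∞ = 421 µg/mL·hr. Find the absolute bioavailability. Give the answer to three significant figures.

F = 0.398

F = (AUC_ev / D_ev) / (AUC_iv / D_iv)
  = (421/187.5) / (705/125)
  = 2.24533 / 5.64 = 0.3981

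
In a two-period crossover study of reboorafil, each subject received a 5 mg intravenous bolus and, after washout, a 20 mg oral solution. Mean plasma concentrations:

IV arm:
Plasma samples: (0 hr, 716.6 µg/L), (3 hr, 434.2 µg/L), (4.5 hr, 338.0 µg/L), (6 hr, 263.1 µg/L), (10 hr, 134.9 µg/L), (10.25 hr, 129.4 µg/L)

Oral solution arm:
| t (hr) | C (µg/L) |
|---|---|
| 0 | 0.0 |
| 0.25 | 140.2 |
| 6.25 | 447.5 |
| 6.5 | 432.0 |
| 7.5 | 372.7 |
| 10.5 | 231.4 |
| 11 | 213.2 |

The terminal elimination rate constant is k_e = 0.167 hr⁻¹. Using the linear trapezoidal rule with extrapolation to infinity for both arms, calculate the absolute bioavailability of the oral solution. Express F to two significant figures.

F = 0.26

Trapezoidal AUC_0→10.25 (IV):
  [0→3]: (716.6+434.2)/2 × 3 = 1726.2
  [3→4.5]: (434.2+338.0)/2 × 1.5 = 579.15
  [4.5→6]: (338.0+263.1)/2 × 1.5 = 450.825
  [6→10]: (263.1+134.9)/2 × 4 = 796.0
  [10→10.25]: (134.9+129.4)/2 × 0.25 = 33.0375
  Sum = 3585.2125 µg/L·hr
IV tail: 129.4/0.167 = 774.850; AUC_iv,0→∞ = 3585.2125 + 774.850 = 4360.0625 µg/L·hr
Trapezoidal AUC_0→11 (oral solution):
  [0→0.25]: (0.0+140.2)/2 × 0.25 = 17.525
  [0.25→6.25]: (140.2+447.5)/2 × 6 = 1763.1
  [6.25→6.5]: (447.5+432.0)/2 × 0.25 = 109.9375
  [6.5→7.5]: (432.0+372.7)/2 × 1 = 402.35
  [7.5→10.5]: (372.7+231.4)/2 × 3 = 906.15
  [10.5→11]: (231.4+213.2)/2 × 0.5 = 111.15
  Sum = 3310.2125 µg/L·hr
oral solution tail: 213.2/0.167 = 1276.647; AUC_ev,0→∞ = 3310.2125 + 1276.647 = 4586.8595 µg/L·hr
F = (AUC_ev/D_ev)/(AUC_iv/D_iv) = (4586.8595/20)/(4360.0625/5) = 229.343/872.0125 = 0.2630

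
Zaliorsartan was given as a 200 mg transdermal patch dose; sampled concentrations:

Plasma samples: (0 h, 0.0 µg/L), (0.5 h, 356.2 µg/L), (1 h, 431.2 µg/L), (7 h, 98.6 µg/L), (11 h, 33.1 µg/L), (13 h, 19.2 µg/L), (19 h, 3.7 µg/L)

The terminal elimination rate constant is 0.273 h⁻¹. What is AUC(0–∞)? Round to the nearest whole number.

AUC = 2273 µg/L·h

Trapezoidal AUC_0→19:
  [0→0.5]: (0.0+356.2)/2 × 0.5 = 89.05
  [0.5→1]: (356.2+431.2)/2 × 0.5 = 196.85
  [1→7]: (431.2+98.6)/2 × 6 = 1589.4
  [7→11]: (98.6+33.1)/2 × 4 = 263.4
  [11→13]: (33.1+19.2)/2 × 2 = 52.3
  [13→19]: (19.2+3.7)/2 × 6 = 68.7
  Sum = 2259.7 µg/L·h
Extrapolated tail: C_last / k_e = 3.7 / 0.273 = 13.553
AUC_0→∞ = 2259.7 + 13.553 = 2273.253 µg/L·h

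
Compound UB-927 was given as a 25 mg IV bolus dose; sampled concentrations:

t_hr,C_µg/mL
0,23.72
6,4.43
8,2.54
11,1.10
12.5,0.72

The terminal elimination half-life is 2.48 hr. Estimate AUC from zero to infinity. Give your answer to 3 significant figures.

Trapezoidal AUC_0→12.5:
  [0→6]: (23.72+4.43)/2 × 6 = 84.45
  [6→8]: (4.43+2.54)/2 × 2 = 6.97
  [8→11]: (2.54+1.10)/2 × 3 = 5.46
  [11→12.5]: (1.10+0.72)/2 × 1.5 = 1.365
  Sum = 98.245 µg/mL·hr
k_e = ln2 / t½ = 0.693147 / 2.48 = 0.2795 hr^-1
Extrapolated tail: C_last / k_e = 0.72 / 0.2795 = 2.576
AUC_0→∞ = 98.245 + 2.576 = 100.821 µg/mL·hr

AUC = 101 µg/mL·hr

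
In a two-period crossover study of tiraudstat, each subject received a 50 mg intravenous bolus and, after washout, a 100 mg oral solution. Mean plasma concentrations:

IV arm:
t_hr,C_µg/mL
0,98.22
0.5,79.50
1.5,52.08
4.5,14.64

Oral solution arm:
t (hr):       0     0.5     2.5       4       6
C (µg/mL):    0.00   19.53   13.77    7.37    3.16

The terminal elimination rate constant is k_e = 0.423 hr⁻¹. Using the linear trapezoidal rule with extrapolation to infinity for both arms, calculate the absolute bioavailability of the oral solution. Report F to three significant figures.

F = 0.147

Trapezoidal AUC_0→4.5 (IV):
  [0→0.5]: (98.22+79.50)/2 × 0.5 = 44.43
  [0.5→1.5]: (79.50+52.08)/2 × 1 = 65.79
  [1.5→4.5]: (52.08+14.64)/2 × 3 = 100.08
  Sum = 210.3 µg/mL·hr
IV tail: 14.64/0.423 = 34.610; AUC_iv,0→∞ = 210.3 + 34.610 = 244.91 µg/mL·hr
Trapezoidal AUC_0→6 (oral solution):
  [0→0.5]: (0.00+19.53)/2 × 0.5 = 4.8825
  [0.5→2.5]: (19.53+13.77)/2 × 2 = 33.3
  [2.5→4]: (13.77+7.37)/2 × 1.5 = 15.855
  [4→6]: (7.37+3.16)/2 × 2 = 10.53
  Sum = 64.5675 µg/mL·hr
oral solution tail: 3.16/0.423 = 7.470; AUC_ev,0→∞ = 64.5675 + 7.470 = 72.0375 µg/mL·hr
F = (AUC_ev/D_ev)/(AUC_iv/D_iv) = (72.0375/100)/(244.91/50) = 0.720375/4.8982 = 0.1471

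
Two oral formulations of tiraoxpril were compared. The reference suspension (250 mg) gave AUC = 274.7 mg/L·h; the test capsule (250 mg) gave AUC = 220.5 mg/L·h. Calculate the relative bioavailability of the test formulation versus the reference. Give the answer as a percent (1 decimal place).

F_rel = 80.3%

F_rel = (AUC_test/D_test) / (AUC_ref/D_ref)
      = (220.5/250) / (274.7/250)
      = 0.882 / 1.0988 = 0.8027 = 80.27%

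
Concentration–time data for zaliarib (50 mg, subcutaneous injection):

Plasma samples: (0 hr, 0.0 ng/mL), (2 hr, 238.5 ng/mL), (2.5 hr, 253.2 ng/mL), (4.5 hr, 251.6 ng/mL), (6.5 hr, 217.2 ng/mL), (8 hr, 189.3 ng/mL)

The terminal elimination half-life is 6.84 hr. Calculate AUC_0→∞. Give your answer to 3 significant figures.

AUC = 3510 ng/mL·hr

Trapezoidal AUC_0→8:
  [0→2]: (0.0+238.5)/2 × 2 = 238.5
  [2→2.5]: (238.5+253.2)/2 × 0.5 = 122.925
  [2.5→4.5]: (253.2+251.6)/2 × 2 = 504.8
  [4.5→6.5]: (251.6+217.2)/2 × 2 = 468.8
  [6.5→8]: (217.2+189.3)/2 × 1.5 = 304.875
  Sum = 1639.9 ng/mL·hr
k_e = ln2 / t½ = 0.693147 / 6.84 = 0.1013 hr^-1
Extrapolated tail: C_last / k_e = 189.3 / 0.1013 = 1868.707
AUC_0→∞ = 1639.9 + 1868.707 = 3508.607 ng/mL·hr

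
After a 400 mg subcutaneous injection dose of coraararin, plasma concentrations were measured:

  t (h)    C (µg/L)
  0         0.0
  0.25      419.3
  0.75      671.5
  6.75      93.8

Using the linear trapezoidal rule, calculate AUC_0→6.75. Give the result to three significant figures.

AUC = 2620 µg/L·h

Trapezoidal AUC_0→6.75:
  [0→0.25]: (0.0+419.3)/2 × 0.25 = 52.4125
  [0.25→0.75]: (419.3+671.5)/2 × 0.5 = 272.7
  [0.75→6.75]: (671.5+93.8)/2 × 6 = 2295.9
  Sum = 2621.0125 µg/L·h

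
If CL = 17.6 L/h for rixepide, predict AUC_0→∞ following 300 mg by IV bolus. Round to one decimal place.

AUC_0→∞ = Dose_iv / CL
        = 300 / 17.6 = 17.0455 mg/L·h

AUC = 17.0 mg/L·h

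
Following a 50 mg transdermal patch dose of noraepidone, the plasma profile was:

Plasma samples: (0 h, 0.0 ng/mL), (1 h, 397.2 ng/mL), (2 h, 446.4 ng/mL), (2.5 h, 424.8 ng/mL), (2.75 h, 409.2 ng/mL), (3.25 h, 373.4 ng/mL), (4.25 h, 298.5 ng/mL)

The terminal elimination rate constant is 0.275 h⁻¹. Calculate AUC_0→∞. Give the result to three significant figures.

AUC = 2560 ng/mL·h

Trapezoidal AUC_0→4.25:
  [0→1]: (0.0+397.2)/2 × 1 = 198.6
  [1→2]: (397.2+446.4)/2 × 1 = 421.8
  [2→2.5]: (446.4+424.8)/2 × 0.5 = 217.8
  [2.5→2.75]: (424.8+409.2)/2 × 0.25 = 104.25
  [2.75→3.25]: (409.2+373.4)/2 × 0.5 = 195.65
  [3.25→4.25]: (373.4+298.5)/2 × 1 = 335.95
  Sum = 1474.05 ng/mL·h
Extrapolated tail: C_last / k_e = 298.5 / 0.275 = 1085.455
AUC_0→∞ = 1474.05 + 1085.455 = 2559.505 ng/mL·h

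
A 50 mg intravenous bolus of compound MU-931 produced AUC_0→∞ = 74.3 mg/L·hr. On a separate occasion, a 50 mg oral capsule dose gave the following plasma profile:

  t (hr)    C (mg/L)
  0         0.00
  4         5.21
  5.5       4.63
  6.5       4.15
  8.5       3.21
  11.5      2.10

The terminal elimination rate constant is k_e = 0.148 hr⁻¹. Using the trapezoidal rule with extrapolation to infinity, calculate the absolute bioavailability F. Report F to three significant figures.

F = 0.696

Trapezoidal AUC_0→11.5 (oral capsule):
  [0→4]: (0.00+5.21)/2 × 4 = 10.42
  [4→5.5]: (5.21+4.63)/2 × 1.5 = 7.38
  [5.5→6.5]: (4.63+4.15)/2 × 1 = 4.39
  [6.5→8.5]: (4.15+3.21)/2 × 2 = 7.36
  [8.5→11.5]: (3.21+2.10)/2 × 3 = 7.965
  Sum = 37.515 mg/L·hr
Tail: C_last/k_e = 2.10/0.148 = 14.189
AUC_0→∞ (oral capsule) = 37.515 + 14.189 = 51.704 mg/L·hr
F = (AUC_ev/D_ev)/(AUC_iv/D_iv) = (51.704/50)/(74.3/50) = 1.03408/1.486 = 0.6959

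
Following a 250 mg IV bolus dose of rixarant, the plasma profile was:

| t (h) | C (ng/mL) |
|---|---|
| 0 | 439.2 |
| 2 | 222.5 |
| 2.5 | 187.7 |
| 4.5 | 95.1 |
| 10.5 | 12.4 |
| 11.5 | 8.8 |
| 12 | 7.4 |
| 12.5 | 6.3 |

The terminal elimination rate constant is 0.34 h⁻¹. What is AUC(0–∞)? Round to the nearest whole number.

Trapezoidal AUC_0→12.5:
  [0→2]: (439.2+222.5)/2 × 2 = 661.7
  [2→2.5]: (222.5+187.7)/2 × 0.5 = 102.55
  [2.5→4.5]: (187.7+95.1)/2 × 2 = 282.8
  [4.5→10.5]: (95.1+12.4)/2 × 6 = 322.5
  [10.5→11.5]: (12.4+8.8)/2 × 1 = 10.6
  [11.5→12]: (8.8+7.4)/2 × 0.5 = 4.05
  [12→12.5]: (7.4+6.3)/2 × 0.5 = 3.425
  Sum = 1387.625 ng/mL·h
Extrapolated tail: C_last / k_e = 6.3 / 0.34 = 18.529
AUC_0→∞ = 1387.625 + 18.529 = 1406.154 ng/mL·h

AUC = 1406 ng/mL·h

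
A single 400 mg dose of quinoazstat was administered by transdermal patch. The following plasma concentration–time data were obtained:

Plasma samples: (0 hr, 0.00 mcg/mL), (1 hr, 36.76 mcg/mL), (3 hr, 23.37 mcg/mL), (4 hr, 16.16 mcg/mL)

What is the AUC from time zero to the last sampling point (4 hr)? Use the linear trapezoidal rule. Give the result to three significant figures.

AUC = 98.3 mcg/mL·hr

Trapezoidal AUC_0→4:
  [0→1]: (0.00+36.76)/2 × 1 = 18.38
  [1→3]: (36.76+23.37)/2 × 2 = 60.13
  [3→4]: (23.37+16.16)/2 × 1 = 19.765
  Sum = 98.275 mcg/mL·hr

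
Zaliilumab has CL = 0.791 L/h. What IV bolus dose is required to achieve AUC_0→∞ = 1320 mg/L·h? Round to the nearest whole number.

Dose_iv = CL × AUC_0→∞
     = 0.791 × 1320 = 1044.12 mg

Dose = 1044 mg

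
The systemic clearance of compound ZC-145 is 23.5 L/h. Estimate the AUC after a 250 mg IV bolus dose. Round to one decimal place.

AUC = 10.6 mg/L·h

AUC_0→∞ = Dose_iv / CL
        = 250 / 23.5 = 10.6383 mg/L·h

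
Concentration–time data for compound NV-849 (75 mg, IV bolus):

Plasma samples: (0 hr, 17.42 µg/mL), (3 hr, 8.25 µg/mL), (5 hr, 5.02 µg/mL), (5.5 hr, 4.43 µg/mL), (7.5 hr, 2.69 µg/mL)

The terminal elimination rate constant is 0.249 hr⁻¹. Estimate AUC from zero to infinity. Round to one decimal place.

Trapezoidal AUC_0→7.5:
  [0→3]: (17.42+8.25)/2 × 3 = 38.505
  [3→5]: (8.25+5.02)/2 × 2 = 13.27
  [5→5.5]: (5.02+4.43)/2 × 0.5 = 2.3625
  [5.5→7.5]: (4.43+2.69)/2 × 2 = 7.12
  Sum = 61.2575 µg/mL·hr
Extrapolated tail: C_last / k_e = 2.69 / 0.249 = 10.803
AUC_0→∞ = 61.2575 + 10.803 = 72.0605 µg/mL·hr

AUC = 72.1 µg/mL·hr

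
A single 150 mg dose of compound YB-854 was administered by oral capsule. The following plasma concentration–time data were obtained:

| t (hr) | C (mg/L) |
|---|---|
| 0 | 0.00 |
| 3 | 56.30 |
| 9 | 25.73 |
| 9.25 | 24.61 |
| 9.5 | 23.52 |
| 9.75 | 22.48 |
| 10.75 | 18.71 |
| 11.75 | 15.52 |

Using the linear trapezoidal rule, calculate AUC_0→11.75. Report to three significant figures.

AUC = 386 mg/L·hr

Trapezoidal AUC_0→11.75:
  [0→3]: (0.00+56.30)/2 × 3 = 84.45
  [3→9]: (56.30+25.73)/2 × 6 = 246.09
  [9→9.25]: (25.73+24.61)/2 × 0.25 = 6.2925
  [9.25→9.5]: (24.61+23.52)/2 × 0.25 = 6.01625
  [9.5→9.75]: (23.52+22.48)/2 × 0.25 = 5.75
  [9.75→10.75]: (22.48+18.71)/2 × 1 = 20.595
  [10.75→11.75]: (18.71+15.52)/2 × 1 = 17.115
  Sum = 386.30875 mg/L·hr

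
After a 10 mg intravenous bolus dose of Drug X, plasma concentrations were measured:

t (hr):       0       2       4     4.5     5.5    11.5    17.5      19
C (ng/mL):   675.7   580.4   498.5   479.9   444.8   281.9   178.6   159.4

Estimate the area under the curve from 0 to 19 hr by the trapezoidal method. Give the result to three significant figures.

AUC = 6860 ng/mL·hr

Trapezoidal AUC_0→19:
  [0→2]: (675.7+580.4)/2 × 2 = 1256.1
  [2→4]: (580.4+498.5)/2 × 2 = 1078.9
  [4→4.5]: (498.5+479.9)/2 × 0.5 = 244.6
  [4.5→5.5]: (479.9+444.8)/2 × 1 = 462.35
  [5.5→11.5]: (444.8+281.9)/2 × 6 = 2180.1
  [11.5→17.5]: (281.9+178.6)/2 × 6 = 1381.5
  [17.5→19]: (178.6+159.4)/2 × 1.5 = 253.5
  Sum = 6857.05 ng/mL·hr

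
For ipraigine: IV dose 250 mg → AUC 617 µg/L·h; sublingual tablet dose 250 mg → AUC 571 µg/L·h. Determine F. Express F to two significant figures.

F = 0.93

F = (AUC_ev / D_ev) / (AUC_iv / D_iv)
  = (571/250) / (617/250)
  = 2.284 / 2.468 = 0.9254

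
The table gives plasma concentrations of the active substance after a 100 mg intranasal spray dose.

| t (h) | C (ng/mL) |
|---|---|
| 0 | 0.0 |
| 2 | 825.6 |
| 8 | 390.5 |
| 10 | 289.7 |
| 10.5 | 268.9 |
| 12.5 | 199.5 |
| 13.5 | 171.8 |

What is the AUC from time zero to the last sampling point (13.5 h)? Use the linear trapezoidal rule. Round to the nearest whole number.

AUC = 5948 ng/mL·h

Trapezoidal AUC_0→13.5:
  [0→2]: (0.0+825.6)/2 × 2 = 825.6
  [2→8]: (825.6+390.5)/2 × 6 = 3648.3
  [8→10]: (390.5+289.7)/2 × 2 = 680.2
  [10→10.5]: (289.7+268.9)/2 × 0.5 = 139.65
  [10.5→12.5]: (268.9+199.5)/2 × 2 = 468.4
  [12.5→13.5]: (199.5+171.8)/2 × 1 = 185.65
  Sum = 5947.8 ng/mL·h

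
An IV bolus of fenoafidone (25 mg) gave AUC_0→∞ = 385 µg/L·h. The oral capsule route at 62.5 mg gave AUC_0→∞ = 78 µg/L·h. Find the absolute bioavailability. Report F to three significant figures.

F = 0.0810

F = (AUC_ev / D_ev) / (AUC_iv / D_iv)
  = (78/62.5) / (385/25)
  = 1.248 / 15.4 = 0.0810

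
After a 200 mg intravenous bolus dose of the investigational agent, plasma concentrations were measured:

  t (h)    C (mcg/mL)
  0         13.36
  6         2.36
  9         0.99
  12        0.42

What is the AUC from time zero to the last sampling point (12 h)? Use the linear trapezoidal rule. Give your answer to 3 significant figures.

AUC = 54.3 mcg/mL·h

Trapezoidal AUC_0→12:
  [0→6]: (13.36+2.36)/2 × 6 = 47.16
  [6→9]: (2.36+0.99)/2 × 3 = 5.025
  [9→12]: (0.99+0.42)/2 × 3 = 2.115
  Sum = 54.3 mcg/mL·h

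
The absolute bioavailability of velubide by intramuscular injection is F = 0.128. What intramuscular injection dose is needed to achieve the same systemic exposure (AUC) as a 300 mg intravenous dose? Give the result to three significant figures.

For equal systemic exposure: F × D_ev = D_iv
D_ev = D_iv / F = 300 / 0.128 = 2343.75 mg

D_intramuscular = 2340 mg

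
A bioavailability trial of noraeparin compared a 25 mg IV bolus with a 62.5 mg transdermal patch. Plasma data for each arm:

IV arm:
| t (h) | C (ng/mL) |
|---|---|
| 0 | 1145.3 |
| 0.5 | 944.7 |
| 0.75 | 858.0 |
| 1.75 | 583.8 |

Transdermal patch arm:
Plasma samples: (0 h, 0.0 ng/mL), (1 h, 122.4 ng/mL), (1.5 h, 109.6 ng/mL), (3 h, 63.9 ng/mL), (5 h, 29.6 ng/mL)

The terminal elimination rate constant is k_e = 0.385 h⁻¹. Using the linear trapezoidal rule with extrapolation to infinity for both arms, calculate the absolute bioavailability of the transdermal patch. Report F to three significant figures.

Trapezoidal AUC_0→1.75 (IV):
  [0→0.5]: (1145.3+944.7)/2 × 0.5 = 522.5
  [0.5→0.75]: (944.7+858.0)/2 × 0.25 = 225.3375
  [0.75→1.75]: (858.0+583.8)/2 × 1 = 720.9
  Sum = 1468.7375 ng/mL·h
IV tail: 583.8/0.385 = 1516.364; AUC_iv,0→∞ = 1468.7375 + 1516.364 = 2985.1015 ng/mL·h
Trapezoidal AUC_0→5 (transdermal patch):
  [0→1]: (0.0+122.4)/2 × 1 = 61.2
  [1→1.5]: (122.4+109.6)/2 × 0.5 = 58.0
  [1.5→3]: (109.6+63.9)/2 × 1.5 = 130.125
  [3→5]: (63.9+29.6)/2 × 2 = 93.5
  Sum = 342.825 ng/mL·h
transdermal patch tail: 29.6/0.385 = 76.883; AUC_ev,0→∞ = 342.825 + 76.883 = 419.708 ng/mL·h
F = (AUC_ev/D_ev)/(AUC_iv/D_iv) = (419.708/62.5)/(2985.1015/25) = 6.715328/119.40406 = 0.0562

F = 0.0562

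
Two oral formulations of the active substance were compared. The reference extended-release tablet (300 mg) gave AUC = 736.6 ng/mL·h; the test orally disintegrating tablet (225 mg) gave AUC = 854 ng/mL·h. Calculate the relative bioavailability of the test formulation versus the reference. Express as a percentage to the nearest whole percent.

F_rel = 155%

F_rel = (AUC_test/D_test) / (AUC_ref/D_ref)
      = (854/225) / (736.6/300)
      = 3.79556 / 2.45533 = 1.5458 = 154.58%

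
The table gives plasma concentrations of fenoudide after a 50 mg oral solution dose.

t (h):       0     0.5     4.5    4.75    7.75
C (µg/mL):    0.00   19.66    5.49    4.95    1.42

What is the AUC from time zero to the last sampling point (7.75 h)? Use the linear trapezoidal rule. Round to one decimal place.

AUC = 66.1 µg/mL·h

Trapezoidal AUC_0→7.75:
  [0→0.5]: (0.00+19.66)/2 × 0.5 = 4.915
  [0.5→4.5]: (19.66+5.49)/2 × 4 = 50.3
  [4.5→4.75]: (5.49+4.95)/2 × 0.25 = 1.305
  [4.75→7.75]: (4.95+1.42)/2 × 3 = 9.555
  Sum = 66.075 µg/mL·h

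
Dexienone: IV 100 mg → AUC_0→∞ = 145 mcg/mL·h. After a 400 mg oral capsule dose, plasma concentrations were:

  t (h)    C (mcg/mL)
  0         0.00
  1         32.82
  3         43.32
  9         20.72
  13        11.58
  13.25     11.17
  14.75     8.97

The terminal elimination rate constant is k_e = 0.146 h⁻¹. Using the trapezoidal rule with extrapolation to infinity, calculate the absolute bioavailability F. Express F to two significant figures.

F = 0.74

Trapezoidal AUC_0→14.75 (oral capsule):
  [0→1]: (0.00+32.82)/2 × 1 = 16.41
  [1→3]: (32.82+43.32)/2 × 2 = 76.14
  [3→9]: (43.32+20.72)/2 × 6 = 192.12
  [9→13]: (20.72+11.58)/2 × 4 = 64.6
  [13→13.25]: (11.58+11.17)/2 × 0.25 = 2.84375
  [13.25→14.75]: (11.17+8.97)/2 × 1.5 = 15.105
  Sum = 367.21875 mcg/mL·h
Tail: C_last/k_e = 8.97/0.146 = 61.438
AUC_0→∞ (oral capsule) = 367.21875 + 61.438 = 428.65675 mcg/mL·h
F = (AUC_ev/D_ev)/(AUC_iv/D_iv) = (428.65675/400)/(145/100) = 1.07164/1.45 = 0.7391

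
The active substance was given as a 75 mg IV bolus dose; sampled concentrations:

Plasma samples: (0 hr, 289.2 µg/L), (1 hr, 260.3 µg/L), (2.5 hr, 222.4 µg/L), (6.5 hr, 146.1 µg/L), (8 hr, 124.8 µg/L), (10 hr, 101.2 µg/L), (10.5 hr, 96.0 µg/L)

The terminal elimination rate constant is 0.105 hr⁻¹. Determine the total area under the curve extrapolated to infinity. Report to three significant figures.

Trapezoidal AUC_0→10.5:
  [0→1]: (289.2+260.3)/2 × 1 = 274.75
  [1→2.5]: (260.3+222.4)/2 × 1.5 = 362.025
  [2.5→6.5]: (222.4+146.1)/2 × 4 = 737.0
  [6.5→8]: (146.1+124.8)/2 × 1.5 = 203.175
  [8→10]: (124.8+101.2)/2 × 2 = 226.0
  [10→10.5]: (101.2+96.0)/2 × 0.5 = 49.3
  Sum = 1852.25 µg/L·hr
Extrapolated tail: C_last / k_e = 96.0 / 0.105 = 914.286
AUC_0→∞ = 1852.25 + 914.286 = 2766.536 µg/L·hr

AUC = 2770 µg/L·hr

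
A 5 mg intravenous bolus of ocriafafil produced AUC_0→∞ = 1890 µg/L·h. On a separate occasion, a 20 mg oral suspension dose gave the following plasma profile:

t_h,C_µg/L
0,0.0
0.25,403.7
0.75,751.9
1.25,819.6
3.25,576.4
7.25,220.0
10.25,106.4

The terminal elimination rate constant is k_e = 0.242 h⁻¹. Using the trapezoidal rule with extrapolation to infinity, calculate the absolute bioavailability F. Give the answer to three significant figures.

Trapezoidal AUC_0→10.25 (oral suspension):
  [0→0.25]: (0.0+403.7)/2 × 0.25 = 50.4625
  [0.25→0.75]: (403.7+751.9)/2 × 0.5 = 288.9
  [0.75→1.25]: (751.9+819.6)/2 × 0.5 = 392.875
  [1.25→3.25]: (819.6+576.4)/2 × 2 = 1396.0
  [3.25→7.25]: (576.4+220.0)/2 × 4 = 1592.8
  [7.25→10.25]: (220.0+106.4)/2 × 3 = 489.6
  Sum = 4210.6375 µg/L·h
Tail: C_last/k_e = 106.4/0.242 = 439.669
AUC_0→∞ (oral suspension) = 4210.6375 + 439.669 = 4650.3065 µg/L·h
F = (AUC_ev/D_ev)/(AUC_iv/D_iv) = (4650.3065/20)/(1890/5) = 232.515/378 = 0.6151

F = 0.615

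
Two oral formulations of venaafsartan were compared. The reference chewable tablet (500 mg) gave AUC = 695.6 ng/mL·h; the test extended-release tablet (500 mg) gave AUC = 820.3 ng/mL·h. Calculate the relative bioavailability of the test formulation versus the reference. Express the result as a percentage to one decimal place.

F_rel = (AUC_test/D_test) / (AUC_ref/D_ref)
      = (820.3/500) / (695.6/500)
      = 1.6406 / 1.3912 = 1.1793 = 117.93%

F_rel = 117.9%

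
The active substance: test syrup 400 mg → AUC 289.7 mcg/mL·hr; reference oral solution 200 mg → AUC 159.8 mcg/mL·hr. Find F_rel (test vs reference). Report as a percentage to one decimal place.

F_rel = 90.6%

F_rel = (AUC_test/D_test) / (AUC_ref/D_ref)
      = (289.7/400) / (159.8/200)
      = 0.72425 / 0.799 = 0.9064 = 90.64%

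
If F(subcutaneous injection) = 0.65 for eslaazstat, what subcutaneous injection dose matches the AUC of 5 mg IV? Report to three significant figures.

D_subcutaneous = 7.69 mg

For equal systemic exposure: F × D_ev = D_iv
D_ev = D_iv / F = 5 / 0.65 = 7.69231 mg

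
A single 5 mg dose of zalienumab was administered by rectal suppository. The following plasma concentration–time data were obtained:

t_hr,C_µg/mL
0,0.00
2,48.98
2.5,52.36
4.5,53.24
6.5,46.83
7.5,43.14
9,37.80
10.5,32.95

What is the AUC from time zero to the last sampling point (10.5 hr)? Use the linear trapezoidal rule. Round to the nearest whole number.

Trapezoidal AUC_0→10.5:
  [0→2]: (0.00+48.98)/2 × 2 = 48.98
  [2→2.5]: (48.98+52.36)/2 × 0.5 = 25.335
  [2.5→4.5]: (52.36+53.24)/2 × 2 = 105.6
  [4.5→6.5]: (53.24+46.83)/2 × 2 = 100.07
  [6.5→7.5]: (46.83+43.14)/2 × 1 = 44.985
  [7.5→9]: (43.14+37.80)/2 × 1.5 = 60.705
  [9→10.5]: (37.80+32.95)/2 × 1.5 = 53.0625
  Sum = 438.7375 µg/mL·hr

AUC = 439 µg/mL·hr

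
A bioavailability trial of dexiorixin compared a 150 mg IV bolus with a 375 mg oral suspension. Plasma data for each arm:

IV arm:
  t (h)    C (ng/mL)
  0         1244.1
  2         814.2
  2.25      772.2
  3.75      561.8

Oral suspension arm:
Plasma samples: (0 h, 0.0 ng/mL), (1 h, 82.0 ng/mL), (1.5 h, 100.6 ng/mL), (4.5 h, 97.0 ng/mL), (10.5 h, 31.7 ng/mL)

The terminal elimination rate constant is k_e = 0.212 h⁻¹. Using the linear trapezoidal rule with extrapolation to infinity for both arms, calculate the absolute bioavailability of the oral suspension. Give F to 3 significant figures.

F = 0.0622

Trapezoidal AUC_0→3.75 (IV):
  [0→2]: (1244.1+814.2)/2 × 2 = 2058.3
  [2→2.25]: (814.2+772.2)/2 × 0.25 = 198.3
  [2.25→3.75]: (772.2+561.8)/2 × 1.5 = 1000.5
  Sum = 3257.1 ng/mL·h
IV tail: 561.8/0.212 = 2650.000; AUC_iv,0→∞ = 3257.1 + 2650.000 = 5907.1 ng/mL·h
Trapezoidal AUC_0→10.5 (oral suspension):
  [0→1]: (0.0+82.0)/2 × 1 = 41.0
  [1→1.5]: (82.0+100.6)/2 × 0.5 = 45.65
  [1.5→4.5]: (100.6+97.0)/2 × 3 = 296.4
  [4.5→10.5]: (97.0+31.7)/2 × 6 = 386.1
  Sum = 769.15 ng/mL·h
oral suspension tail: 31.7/0.212 = 149.528; AUC_ev,0→∞ = 769.15 + 149.528 = 918.678 ng/mL·h
F = (AUC_ev/D_ev)/(AUC_iv/D_iv) = (918.678/375)/(5907.1/150) = 2.449808/39.3807 = 0.0622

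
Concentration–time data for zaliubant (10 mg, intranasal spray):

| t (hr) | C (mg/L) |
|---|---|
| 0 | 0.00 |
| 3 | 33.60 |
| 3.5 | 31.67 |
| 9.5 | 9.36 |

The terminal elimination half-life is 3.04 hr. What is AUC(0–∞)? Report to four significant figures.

AUC = 230.9 mg/L·hr

Trapezoidal AUC_0→9.5:
  [0→3]: (0.00+33.60)/2 × 3 = 50.4
  [3→3.5]: (33.60+31.67)/2 × 0.5 = 16.3175
  [3.5→9.5]: (31.67+9.36)/2 × 6 = 123.09
  Sum = 189.8075 mg/L·hr
k_e = ln2 / t½ = 0.693147 / 3.04 = 0.2280 hr^-1
Extrapolated tail: C_last / k_e = 9.36 / 0.228 = 41.053
AUC_0→∞ = 189.8075 + 41.053 = 230.8605 mg/L·hr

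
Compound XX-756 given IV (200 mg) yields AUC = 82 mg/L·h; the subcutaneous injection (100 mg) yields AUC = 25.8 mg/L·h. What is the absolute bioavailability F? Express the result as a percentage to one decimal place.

F = (AUC_ev / D_ev) / (AUC_iv / D_iv)
  = (25.8/100) / (82/200)
  = 0.258 / 0.41 = 0.6293
  = 62.93%

F = 62.9%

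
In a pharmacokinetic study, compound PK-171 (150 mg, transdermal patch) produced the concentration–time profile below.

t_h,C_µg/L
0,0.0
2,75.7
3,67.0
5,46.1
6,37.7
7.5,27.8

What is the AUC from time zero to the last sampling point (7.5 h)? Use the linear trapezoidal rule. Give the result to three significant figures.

AUC = 351 µg/L·h

Trapezoidal AUC_0→7.5:
  [0→2]: (0.0+75.7)/2 × 2 = 75.7
  [2→3]: (75.7+67.0)/2 × 1 = 71.35
  [3→5]: (67.0+46.1)/2 × 2 = 113.1
  [5→6]: (46.1+37.7)/2 × 1 = 41.9
  [6→7.5]: (37.7+27.8)/2 × 1.5 = 49.125
  Sum = 351.175 µg/L·h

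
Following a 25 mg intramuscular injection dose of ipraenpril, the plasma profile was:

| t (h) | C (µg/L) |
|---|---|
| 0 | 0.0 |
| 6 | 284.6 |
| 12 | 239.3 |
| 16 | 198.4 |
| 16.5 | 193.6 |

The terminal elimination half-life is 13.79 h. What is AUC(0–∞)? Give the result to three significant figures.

AUC = 7250 µg/L·h

Trapezoidal AUC_0→16.5:
  [0→6]: (0.0+284.6)/2 × 6 = 853.8
  [6→12]: (284.6+239.3)/2 × 6 = 1571.7
  [12→16]: (239.3+198.4)/2 × 4 = 875.4
  [16→16.5]: (198.4+193.6)/2 × 0.5 = 98.0
  Sum = 3398.9 µg/L·h
k_e = ln2 / t½ = 0.693147 / 13.79 = 0.0503 h^-1
Extrapolated tail: C_last / k_e = 193.6 / 0.0503 = 3848.907
AUC_0→∞ = 3398.9 + 3848.907 = 7247.807 µg/L·h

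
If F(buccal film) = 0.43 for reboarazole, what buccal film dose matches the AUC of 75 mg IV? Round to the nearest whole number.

D_buccal = 174 mg

For equal systemic exposure: F × D_ev = D_iv
D_ev = D_iv / F = 75 / 0.43 = 174.419 mg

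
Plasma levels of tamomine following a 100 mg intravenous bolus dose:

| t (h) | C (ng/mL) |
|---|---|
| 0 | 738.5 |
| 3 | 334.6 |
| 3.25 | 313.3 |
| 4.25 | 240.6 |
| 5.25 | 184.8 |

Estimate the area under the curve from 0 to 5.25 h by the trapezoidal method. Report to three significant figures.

Trapezoidal AUC_0→5.25:
  [0→3]: (738.5+334.6)/2 × 3 = 1609.65
  [3→3.25]: (334.6+313.3)/2 × 0.25 = 80.9875
  [3.25→4.25]: (313.3+240.6)/2 × 1 = 276.95
  [4.25→5.25]: (240.6+184.8)/2 × 1 = 212.7
  Sum = 2180.2875 ng/mL·h

AUC = 2180 ng/mL·h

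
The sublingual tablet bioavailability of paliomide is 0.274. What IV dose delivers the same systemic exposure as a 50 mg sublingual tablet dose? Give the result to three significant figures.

D_iv = 13.7 mg

Systemic exposure from an extravascular dose = F × D_ev, so the equivalent IV dose is F × D_ev.
D_iv = F × D_ev = 0.274 × 50 = 13.7 mg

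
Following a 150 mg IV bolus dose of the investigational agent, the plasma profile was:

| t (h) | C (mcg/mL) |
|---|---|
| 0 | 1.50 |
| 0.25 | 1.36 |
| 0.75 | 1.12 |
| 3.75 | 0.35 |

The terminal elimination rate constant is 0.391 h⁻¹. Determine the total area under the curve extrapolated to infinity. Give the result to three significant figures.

Trapezoidal AUC_0→3.75:
  [0→0.25]: (1.50+1.36)/2 × 0.25 = 0.3575
  [0.25→0.75]: (1.36+1.12)/2 × 0.5 = 0.62
  [0.75→3.75]: (1.12+0.35)/2 × 3 = 2.205
  Sum = 3.1825 mcg/mL·h
Extrapolated tail: C_last / k_e = 0.35 / 0.391 = 0.895
AUC_0→∞ = 3.1825 + 0.895 = 4.0775 mcg/mL·h

AUC = 4.08 mcg/mL·h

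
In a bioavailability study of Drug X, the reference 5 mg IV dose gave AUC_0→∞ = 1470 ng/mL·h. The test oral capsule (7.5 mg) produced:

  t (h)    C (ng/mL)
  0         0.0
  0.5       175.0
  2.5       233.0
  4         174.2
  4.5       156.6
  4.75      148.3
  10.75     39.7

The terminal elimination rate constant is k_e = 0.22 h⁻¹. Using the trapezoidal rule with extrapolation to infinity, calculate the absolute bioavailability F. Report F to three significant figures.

F = 0.736

Trapezoidal AUC_0→10.75 (oral capsule):
  [0→0.5]: (0.0+175.0)/2 × 0.5 = 43.75
  [0.5→2.5]: (175.0+233.0)/2 × 2 = 408.0
  [2.5→4]: (233.0+174.2)/2 × 1.5 = 305.4
  [4→4.5]: (174.2+156.6)/2 × 0.5 = 82.7
  [4.5→4.75]: (156.6+148.3)/2 × 0.25 = 38.1125
  [4.75→10.75]: (148.3+39.7)/2 × 6 = 564.0
  Sum = 1441.9625 ng/mL·h
Tail: C_last/k_e = 39.7/0.22 = 180.455
AUC_0→∞ (oral capsule) = 1441.9625 + 180.455 = 1622.4175 ng/mL·h
F = (AUC_ev/D_ev)/(AUC_iv/D_iv) = (1622.4175/7.5)/(1470/5) = 216.322/294 = 0.7358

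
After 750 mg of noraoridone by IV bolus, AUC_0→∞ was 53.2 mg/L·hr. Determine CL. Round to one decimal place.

CL = Dose_iv / AUC_0→∞
   = 750 / 53.2 = 14.0977 L/hr

CL = 14.1 L/hr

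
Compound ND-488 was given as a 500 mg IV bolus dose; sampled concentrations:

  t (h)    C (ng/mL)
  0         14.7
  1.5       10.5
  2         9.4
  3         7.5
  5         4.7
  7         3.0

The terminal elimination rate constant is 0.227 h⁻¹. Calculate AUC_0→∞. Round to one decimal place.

Trapezoidal AUC_0→7:
  [0→1.5]: (14.7+10.5)/2 × 1.5 = 18.9
  [1.5→2]: (10.5+9.4)/2 × 0.5 = 4.975
  [2→3]: (9.4+7.5)/2 × 1 = 8.45
  [3→5]: (7.5+4.7)/2 × 2 = 12.2
  [5→7]: (4.7+3.0)/2 × 2 = 7.7
  Sum = 52.225 ng/mL·h
Extrapolated tail: C_last / k_e = 3.0 / 0.227 = 13.216
AUC_0→∞ = 52.225 + 13.216 = 65.441 ng/mL·h

AUC = 65.4 ng/mL·h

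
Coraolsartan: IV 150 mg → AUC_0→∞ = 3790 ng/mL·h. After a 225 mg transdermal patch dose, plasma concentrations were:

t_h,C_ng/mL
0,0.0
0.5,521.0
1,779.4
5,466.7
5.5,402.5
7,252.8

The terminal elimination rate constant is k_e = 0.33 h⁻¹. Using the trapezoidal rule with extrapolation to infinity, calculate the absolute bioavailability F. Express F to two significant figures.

Trapezoidal AUC_0→7 (transdermal patch):
  [0→0.5]: (0.0+521.0)/2 × 0.5 = 130.25
  [0.5→1]: (521.0+779.4)/2 × 0.5 = 325.1
  [1→5]: (779.4+466.7)/2 × 4 = 2492.2
  [5→5.5]: (466.7+402.5)/2 × 0.5 = 217.3
  [5.5→7]: (402.5+252.8)/2 × 1.5 = 491.475
  Sum = 3656.325 ng/mL·h
Tail: C_last/k_e = 252.8/0.33 = 766.061
AUC_0→∞ (transdermal patch) = 3656.325 + 766.061 = 4422.386 ng/mL·h
F = (AUC_ev/D_ev)/(AUC_iv/D_iv) = (4422.386/225)/(3790/150) = 19.655/25.2667 = 0.7779

F = 0.78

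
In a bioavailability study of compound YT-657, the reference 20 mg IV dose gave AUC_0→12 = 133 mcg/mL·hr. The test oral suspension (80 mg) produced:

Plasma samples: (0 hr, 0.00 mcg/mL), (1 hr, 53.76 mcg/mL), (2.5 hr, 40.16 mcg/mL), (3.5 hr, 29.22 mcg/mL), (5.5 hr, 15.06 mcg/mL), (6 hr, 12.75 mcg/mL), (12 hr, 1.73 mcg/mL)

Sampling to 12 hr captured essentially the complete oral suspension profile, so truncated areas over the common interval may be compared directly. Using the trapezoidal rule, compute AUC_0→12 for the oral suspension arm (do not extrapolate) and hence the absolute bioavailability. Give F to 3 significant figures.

Trapezoidal AUC_0→12 (oral suspension):
  [0→1]: (0.00+53.76)/2 × 1 = 26.88
  [1→2.5]: (53.76+40.16)/2 × 1.5 = 70.44
  [2.5→3.5]: (40.16+29.22)/2 × 1 = 34.69
  [3.5→5.5]: (29.22+15.06)/2 × 2 = 44.28
  [5.5→6]: (15.06+12.75)/2 × 0.5 = 6.9525
  [6→12]: (12.75+1.73)/2 × 6 = 43.44
  Sum = 226.6825 mcg/mL·hr
F = (AUC_ev/D_ev)/(AUC_iv/D_iv) = (226.6825/80)/(133/20) = 2.83353/6.65 = 0.4261

F = 0.426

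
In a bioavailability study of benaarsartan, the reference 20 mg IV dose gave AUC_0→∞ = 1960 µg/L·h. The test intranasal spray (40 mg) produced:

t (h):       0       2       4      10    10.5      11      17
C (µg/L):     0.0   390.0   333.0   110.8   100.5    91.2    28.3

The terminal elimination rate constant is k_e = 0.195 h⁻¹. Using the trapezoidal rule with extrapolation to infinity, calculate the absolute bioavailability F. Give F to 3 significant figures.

F = 0.778

Trapezoidal AUC_0→17 (intranasal spray):
  [0→2]: (0.0+390.0)/2 × 2 = 390.0
  [2→4]: (390.0+333.0)/2 × 2 = 723.0
  [4→10]: (333.0+110.8)/2 × 6 = 1331.4
  [10→10.5]: (110.8+100.5)/2 × 0.5 = 52.825
  [10.5→11]: (100.5+91.2)/2 × 0.5 = 47.925
  [11→17]: (91.2+28.3)/2 × 6 = 358.5
  Sum = 2903.65 µg/L·h
Tail: C_last/k_e = 28.3/0.195 = 145.128
AUC_0→∞ (intranasal spray) = 2903.65 + 145.128 = 3048.778 µg/L·h
F = (AUC_ev/D_ev)/(AUC_iv/D_iv) = (3048.778/40)/(1960/20) = 76.21945/98 = 0.7777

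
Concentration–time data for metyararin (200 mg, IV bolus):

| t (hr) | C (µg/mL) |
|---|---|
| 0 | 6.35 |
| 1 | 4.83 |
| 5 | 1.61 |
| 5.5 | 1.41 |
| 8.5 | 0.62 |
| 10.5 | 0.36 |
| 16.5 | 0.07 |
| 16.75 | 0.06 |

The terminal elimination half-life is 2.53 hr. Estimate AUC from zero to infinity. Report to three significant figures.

Trapezoidal AUC_0→16.75:
  [0→1]: (6.35+4.83)/2 × 1 = 5.59
  [1→5]: (4.83+1.61)/2 × 4 = 12.88
  [5→5.5]: (1.61+1.41)/2 × 0.5 = 0.755
  [5.5→8.5]: (1.41+0.62)/2 × 3 = 3.045
  [8.5→10.5]: (0.62+0.36)/2 × 2 = 0.98
  [10.5→16.5]: (0.36+0.07)/2 × 6 = 1.29
  [16.5→16.75]: (0.07+0.06)/2 × 0.25 = 0.01625
  Sum = 24.55625 µg/mL·hr
k_e = ln2 / t½ = 0.693147 / 2.53 = 0.2740 hr^-1
Extrapolated tail: C_last / k_e = 0.06 / 0.274 = 0.219
AUC_0→∞ = 24.55625 + 0.219 = 24.77525 µg/mL·hr

AUC = 24.8 µg/mL·hr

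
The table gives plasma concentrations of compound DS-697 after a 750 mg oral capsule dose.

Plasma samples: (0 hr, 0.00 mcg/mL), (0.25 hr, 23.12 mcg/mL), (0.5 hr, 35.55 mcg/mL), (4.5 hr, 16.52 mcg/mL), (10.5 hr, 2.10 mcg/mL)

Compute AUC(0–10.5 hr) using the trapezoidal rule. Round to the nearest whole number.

AUC = 170 mcg/mL·hr

Trapezoidal AUC_0→10.5:
  [0→0.25]: (0.00+23.12)/2 × 0.25 = 2.89
  [0.25→0.5]: (23.12+35.55)/2 × 0.25 = 7.33375
  [0.5→4.5]: (35.55+16.52)/2 × 4 = 104.14
  [4.5→10.5]: (16.52+2.10)/2 × 6 = 55.86
  Sum = 170.22375 mcg/mL·hr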